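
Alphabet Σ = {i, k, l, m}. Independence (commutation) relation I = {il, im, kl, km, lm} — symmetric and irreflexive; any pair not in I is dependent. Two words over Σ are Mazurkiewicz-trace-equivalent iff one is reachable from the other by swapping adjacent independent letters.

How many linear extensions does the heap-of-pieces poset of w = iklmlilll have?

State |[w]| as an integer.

504

0(i) covers ∅
1(k) covers 0:i
2(l) covers ∅
3(m) covers ∅
4(l) covers 2:l
5(i) covers 1:k
6(l) covers 4:l
7(l) covers 6:l
8(l) covers 7:l
floor of heap: 0:i, 2:l, 3:m
completions by unplaced set U, small U first (add the entries for U minus each lowest piece of U):
  |U|=1: {3}:1  {5}:1  {8}:1
  |U|=2: {1,5}:1  {3,5}:2  {3,8}:2  {5,8}:2  {7,8}:1
  |U|=3: {0,1,5}:1  {1,3,5}:3  {1,5,8}:3  {3,5,8}:6  {3,7,8}:3  {5,7,8}:3  {6,7,8}:1
  |U|=4: {0,1,3,5}:4  {0,1,5,8}:4  {1,3,5,8}:12  {1,5,7,8}:6  {3,5,7,8}:12  {3,6,7,8}:4  {4,6,7,8}:1  {5,6,7,8}:4
  |U|=5: {0,1,3,5,8}:20  {0,1,5,7,8}:10  {1,3,5,7,8}:30  {1,5,6,7,8}:10  {2,4,6,7,8}:1  {3,4,6,7,8}:5  {3,5,6,7,8}:20  {4,5,6,7,8}:5
  |U|=6: {0,1,3,5,7,8}:60  {0,1,5,6,7,8}:20  {1,3,5,6,7,8}:60  {1,4,5,6,7,8}:15  {2,3,4,6,7,8}:6  {2,4,5,6,7,8}:6  {3,4,5,6,7,8}:30
  |U|=7: {0,1,3,5,6,7,8}:140  {0,1,4,5,6,7,8}:35  {1,2,4,5,6,7,8}:21  {1,3,4,5,6,7,8}:105  {2,3,4,5,6,7,8}:42
  start at 0(i): 168
  start at 2(l): 280
  start at 3(m): 56
sum over floor = 504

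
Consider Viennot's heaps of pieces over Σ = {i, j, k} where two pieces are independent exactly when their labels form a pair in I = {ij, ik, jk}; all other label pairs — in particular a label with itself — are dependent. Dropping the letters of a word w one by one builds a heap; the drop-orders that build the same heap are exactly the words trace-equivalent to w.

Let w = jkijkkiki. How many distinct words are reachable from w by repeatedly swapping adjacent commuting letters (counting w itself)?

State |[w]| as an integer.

piece 0:j — minimal
piece 1:k — minimal
piece 2:i — minimal
piece 3:j rests on {0:j}
piece 4:k rests on {1:k}
piece 5:k rests on {4:k}
piece 6:i rests on {2:i}
piece 7:k rests on {5:k}
piece 8:i rests on {6:i}
minimal pieces: {0:j, 1:k, 2:i}
ways to finish when only these pieces remain (= sum over removing one remaining piece with nothing left below it):
  1 left: {3}→1  {7}→1  {8}→1
  2 left: {0,3}→1  {3,7}→2  {3,8}→2  {5,7}→1  {6,8}→1  {7,8}→2
  3 left: {0,3,7}→3  {0,3,8}→3  {2,6,8}→1  {3,5,7}→3  {3,6,8}→3  {3,7,8}→6  {4,5,7}→1  {5,7,8}→3  {6,7,8}→3
  4 left: {0,3,5,7}→6  {0,3,6,8}→6  {0,3,7,8}→12  {1,4,5,7}→1  {2,3,6,8}→4  {2,6,7,8}→4  {3,4,5,7}→4  {3,5,7,8}→12  {3,6,7,8}→12  {4,5,7,8}→4  {5,6,7,8}→6
  5 left: {0,2,3,6,8}→10  {0,3,4,5,7}→10  {0,3,5,7,8}→30  {0,3,6,7,8}→30  {1,3,4,5,7}→5  {1,4,5,7,8}→5  {2,3,6,7,8}→20  {2,5,6,7,8}→10  {3,4,5,7,8}→20  {3,5,6,7,8}→30  {4,5,6,7,8}→10
  6 left: {0,1,3,4,5,7}→15  {0,2,3,6,7,8}→60  {0,3,4,5,7,8}→60  {0,3,5,6,7,8}→90  {1,3,4,5,7,8}→30  {1,4,5,6,7,8}→15  {2,3,5,6,7,8}→60  {2,4,5,6,7,8}→20  {3,4,5,6,7,8}→60
  7 left: {0,1,3,4,5,7,8}→105  {0,2,3,5,6,7,8}→210  {0,3,4,5,6,7,8}→210  {1,2,4,5,6,7,8}→35  {1,3,4,5,6,7,8}→105  {2,3,4,5,6,7,8}→140
  placing 0:j first → 280 extensions
  placing 1:k first → 560 extensions
  placing 2:i first → 420 extensions
total linear extensions = 1260

1260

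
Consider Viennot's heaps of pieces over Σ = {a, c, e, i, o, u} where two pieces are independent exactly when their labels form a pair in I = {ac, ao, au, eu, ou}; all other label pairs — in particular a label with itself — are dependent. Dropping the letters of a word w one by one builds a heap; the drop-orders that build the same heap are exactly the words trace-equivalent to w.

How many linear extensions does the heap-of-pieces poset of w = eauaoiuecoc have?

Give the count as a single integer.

drop 0:e onto floor
drop 1:a onto {0:e}
drop 2:u onto floor
drop 3:a onto {1:a}
drop 4:o onto {0:e}
drop 5:i onto {2:u, 3:a, 4:o}
drop 6:u onto {5:i}
drop 7:e onto {5:i}
drop 8:c onto {6:u, 7:e}
drop 9:o onto {8:c}
drop 10:c onto {9:o}
ground layer = {0:e, 2:u}
drop-orders for the pieces not yet dropped (sum over which currently-grounded one goes next):
  1 to go: {10} 1
  2 to go: {9,10} 1
  3 to go: {8,9,10} 1
  4 to go: {6,8,9,10} 1  {7,8,9,10} 1
  5 to go: {6,7,8,9,10} 2
  6 to go: {5,6,7,8,9,10} 2
  7 to go: {2,5,6,7,8,9,10} 2  {3,5,6,7,8,9,10} 2  {4,5,6,7,8,9,10} 2
  8 to go: {1,3,5,6,7,8,9,10} 2  {2,3,5,6,7,8,9,10} 4  {2,4,5,6,7,8,9,10} 4  {3,4,5,6,7,8,9,10} 4
  9 to go: {1,2,3,5,6,7,8,9,10} 6  {1,3,4,5,6,7,8,9,10} 6  {2,3,4,5,6,7,8,9,10} 12
  if 0:e drops first: 24 orders
  if 2:u drops first: 6 orders
heap linearizations: 30

30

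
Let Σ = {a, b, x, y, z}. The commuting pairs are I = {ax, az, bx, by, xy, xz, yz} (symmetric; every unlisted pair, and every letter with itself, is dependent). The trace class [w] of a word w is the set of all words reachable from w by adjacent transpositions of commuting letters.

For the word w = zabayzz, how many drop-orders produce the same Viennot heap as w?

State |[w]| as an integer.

12

piece 0:z — minimal
piece 1:a — minimal
piece 2:b rests on {0:z, 1:a}
piece 3:a rests on {2:b}
piece 4:y rests on {3:a}
piece 5:z rests on {2:b}
piece 6:z rests on {5:z}
minimal pieces: {0:z, 1:a}
ways to finish when only these pieces remain (= sum over removing one remaining piece with nothing left below it):
  1 left: {4}→1  {6}→1
  2 left: {3,4}→1  {4,6}→2  {5,6}→1
  3 left: {3,4,6}→3  {4,5,6}→3
  4 left: {3,4,5,6}→6
  5 left: {2,3,4,5,6}→6
  placing 0:z first → 6 extensions
  placing 1:a first → 6 extensions
total linear extensions = 12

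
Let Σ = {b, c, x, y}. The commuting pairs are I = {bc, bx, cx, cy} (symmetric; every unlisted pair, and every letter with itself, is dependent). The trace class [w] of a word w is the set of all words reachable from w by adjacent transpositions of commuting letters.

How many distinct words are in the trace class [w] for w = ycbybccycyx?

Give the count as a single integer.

#0=y has no predecessor
#1=c has no predecessor
#2=b depends on [0:y]
#3=y depends on [2:b]
#4=b depends on [3:y]
#5=c depends on [1:c]
#6=c depends on [5:c]
#7=y depends on [4:b]
#8=c depends on [6:c]
#9=y depends on [7:y]
#10=x depends on [9:y]
sources: [0:y, 1:c]
N(rest) = Σ N(rest − s) over sources s of rest; N(one piece) = 1:
  size 1 → [8]=1  [10]=1
  size 2 → [6,8]=1  [8,10]=2  [9,10]=1
  size 3 → [5,6,8]=1  [6,8,10]=3  [7,9,10]=1  [8,9,10]=3
  size 4 → [1,5,6,8]=1  [4,7,9,10]=1  [5,6,8,10]=4  [6,8,9,10]=6  [7,8,9,10]=4
  size 5 → [1,5,6,8,10]=5  [3,4,7,9,10]=1  [4,7,8,9,10]=5  [5,6,8,9,10]=10  [6,7,8,9,10]=10
  size 6 → [1,5,6,8,9,10]=15  [2,3,4,7,9,10]=1  [3,4,7,8,9,10]=6  [4,6,7,8,9,10]=15  [5,6,7,8,9,10]=20
  size 7 → [0,2,3,4,7,9,10]=1  [1,5,6,7,8,9,10]=35  [2,3,4,7,8,9,10]=7  [3,4,6,7,8,9,10]=21  [4,5,6,7,8,9,10]=35
  size 8 → [0,2,3,4,7,8,9,10]=8  [1,4,5,6,7,8,9,10]=70  [2,3,4,6,7,8,9,10]=28  [3,4,5,6,7,8,9,10]=56
  size 9 → [0,2,3,4,6,7,8,9,10]=36  [1,3,4,5,6,7,8,9,10]=126  [2,3,4,5,6,7,8,9,10]=84
  first=0(y) contributes 210
  first=1(c) contributes 120
|[w]| = 330

330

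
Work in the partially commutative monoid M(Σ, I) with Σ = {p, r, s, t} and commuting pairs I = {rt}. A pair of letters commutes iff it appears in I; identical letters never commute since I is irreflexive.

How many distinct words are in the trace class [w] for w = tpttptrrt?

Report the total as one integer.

6

0(t) covers ∅
1(p) covers 0:t
2(t) covers 1:p
3(t) covers 2:t
4(p) covers 3:t
5(t) covers 4:p
6(r) covers 4:p
7(r) covers 6:r
8(t) covers 5:t
floor of heap: 0:t
completions by unplaced set U, small U first (add the entries for U minus each lowest piece of U):
  |U|=1: {7}:1  {8}:1
  |U|=2: {5,8}:1  {6,7}:1  {7,8}:2
  |U|=3: {5,7,8}:3  {6,7,8}:3
  |U|=4: {5,6,7,8}:6
  |U|=5: {4,5,6,7,8}:6
  |U|=6: {3,4,5,6,7,8}:6
  |U|=7: {2,3,4,5,6,7,8}:6
  start at 0(t): 6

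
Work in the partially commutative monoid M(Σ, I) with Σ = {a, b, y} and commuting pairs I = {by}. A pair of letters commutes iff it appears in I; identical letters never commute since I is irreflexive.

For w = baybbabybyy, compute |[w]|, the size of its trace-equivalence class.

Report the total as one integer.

#0=b has no predecessor
#1=a depends on [0:b]
#2=y depends on [1:a]
#3=b depends on [1:a]
#4=b depends on [3:b]
#5=a depends on [2:y, 4:b]
#6=b depends on [5:a]
#7=y depends on [5:a]
#8=b depends on [6:b]
#9=y depends on [7:y]
#10=y depends on [9:y]
sources: [0:b]
N(rest) = Σ N(rest − s) over sources s of rest; N(one piece) = 1:
  size 1 → [8]=1  [10]=1
  size 2 → [6,8]=1  [8,10]=2  [9,10]=1
  size 3 → [6,8,10]=3  [7,9,10]=1  [8,9,10]=3
  size 4 → [6,8,9,10]=6  [7,8,9,10]=4
  size 5 → [6,7,8,9,10]=10
  size 6 → [5,6,7,8,9,10]=10
  size 7 → [2,5,6,7,8,9,10]=10  [4,5,6,7,8,9,10]=10
  size 8 → [2,4,5,6,7,8,9,10]=20  [3,4,5,6,7,8,9,10]=10
  size 9 → [2,3,4,5,6,7,8,9,10]=30
  first=0(b) contributes 30

30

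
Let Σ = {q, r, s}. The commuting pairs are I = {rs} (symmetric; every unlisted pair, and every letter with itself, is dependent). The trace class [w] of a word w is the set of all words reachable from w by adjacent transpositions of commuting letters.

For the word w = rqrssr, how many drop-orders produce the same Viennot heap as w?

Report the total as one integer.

0(r) covers ∅
1(q) covers 0:r
2(r) covers 1:q
3(s) covers 1:q
4(s) covers 3:s
5(r) covers 2:r
floor of heap: 0:r
completions by unplaced set U, small U first (add the entries for U minus each lowest piece of U):
  |U|=1: {4}:1  {5}:1
  |U|=2: {2,5}:1  {3,4}:1  {4,5}:2
  |U|=3: {2,4,5}:3  {3,4,5}:3
  |U|=4: {2,3,4,5}:6
  start at 0(r): 6

6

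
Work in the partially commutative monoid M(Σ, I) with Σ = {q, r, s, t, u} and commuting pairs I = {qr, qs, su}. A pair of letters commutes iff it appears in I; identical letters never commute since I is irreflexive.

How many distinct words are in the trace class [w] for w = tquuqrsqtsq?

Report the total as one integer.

12

drop 0:t onto floor
drop 1:q onto {0:t}
drop 2:u onto {1:q}
drop 3:u onto {2:u}
drop 4:q onto {3:u}
drop 5:r onto {3:u}
drop 6:s onto {5:r}
drop 7:q onto {4:q}
drop 8:t onto {6:s, 7:q}
drop 9:s onto {8:t}
drop 10:q onto {8:t}
ground layer = {0:t}
drop-orders for the pieces not yet dropped (sum over which currently-grounded one goes next):
  1 to go: {9} 1  {10} 1
  2 to go: {9,10} 2
  3 to go: {8,9,10} 2
  4 to go: {6,8,9,10} 2  {7,8,9,10} 2
  5 to go: {4,7,8,9,10} 2  {5,6,8,9,10} 2  {6,7,8,9,10} 4
  6 to go: {4,6,7,8,9,10} 6  {5,6,7,8,9,10} 6
  7 to go: {4,5,6,7,8,9,10} 12
  8 to go: {3,4,5,6,7,8,9,10} 12
  9 to go: {2,3,4,5,6,7,8,9,10} 12
  if 0:t drops first: 12 orders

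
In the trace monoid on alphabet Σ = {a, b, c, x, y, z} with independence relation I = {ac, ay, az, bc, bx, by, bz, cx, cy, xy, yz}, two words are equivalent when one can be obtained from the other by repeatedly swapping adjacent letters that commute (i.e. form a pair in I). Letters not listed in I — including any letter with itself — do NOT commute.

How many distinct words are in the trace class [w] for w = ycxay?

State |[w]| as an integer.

piece 0:y — minimal
piece 1:c — minimal
piece 2:x — minimal
piece 3:a rests on {2:x}
piece 4:y rests on {0:y}
minimal pieces: {0:y, 1:c, 2:x}
ways to finish when only these pieces remain (= sum over removing one remaining piece with nothing left below it):
  1 left: {1}→1  {3}→1  {4}→1
  2 left: {0,4}→1  {1,3}→2  {1,4}→2  {2,3}→1  {3,4}→2
  3 left: {0,1,4}→3  {0,3,4}→3  {1,2,3}→3  {1,3,4}→6  {2,3,4}→3
  placing 0:y first → 12 extensions
  placing 1:c first → 6 extensions
  placing 2:x first → 12 extensions
total linear extensions = 30

30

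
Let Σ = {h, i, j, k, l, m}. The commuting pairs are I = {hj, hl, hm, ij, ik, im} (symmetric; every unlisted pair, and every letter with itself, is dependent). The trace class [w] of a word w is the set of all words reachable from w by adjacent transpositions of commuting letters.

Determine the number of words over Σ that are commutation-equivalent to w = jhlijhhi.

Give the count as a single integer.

16

0(j) covers ∅
1(h) covers ∅
2(l) covers 0:j
3(i) covers 1:h, 2:l
4(j) covers 2:l
5(h) covers 3:i
6(h) covers 5:h
7(i) covers 6:h
floor of heap: 0:j, 1:h
completions by unplaced set U, small U first (add the entries for U minus each lowest piece of U):
  |U|=1: {4}:1  {7}:1
  |U|=2: {4,7}:2  {6,7}:1
  |U|=3: {4,6,7}:3  {5,6,7}:1
  |U|=4: {3,5,6,7}:1  {4,5,6,7}:4
  |U|=5: {1,3,5,6,7}:1  {3,4,5,6,7}:5
  |U|=6: {1,3,4,5,6,7}:6  {2,3,4,5,6,7}:5
  start at 0(j): 11
  start at 1(h): 5
sum over floor = 16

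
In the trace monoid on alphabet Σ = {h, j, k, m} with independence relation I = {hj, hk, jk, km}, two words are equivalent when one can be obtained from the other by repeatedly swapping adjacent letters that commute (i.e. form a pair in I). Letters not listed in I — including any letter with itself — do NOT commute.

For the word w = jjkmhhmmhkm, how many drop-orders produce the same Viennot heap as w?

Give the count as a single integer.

0(j) covers ∅
1(j) covers 0:j
2(k) covers ∅
3(m) covers 1:j
4(h) covers 3:m
5(h) covers 4:h
6(m) covers 5:h
7(m) covers 6:m
8(h) covers 7:m
9(k) covers 2:k
10(m) covers 8:h
floor of heap: 0:j, 2:k
completions by unplaced set U, small U first (add the entries for U minus each lowest piece of U):
  |U|=1: {9}:1  {10}:1
  |U|=2: {2,9}:1  {8,10}:1  {9,10}:2
  |U|=3: {2,9,10}:3  {7,8,10}:1  {8,9,10}:3
  |U|=4: {2,8,9,10}:6  {6,7,8,10}:1  {7,8,9,10}:4
  |U|=5: {2,7,8,9,10}:10  {5,6,7,8,10}:1  {6,7,8,9,10}:5
  |U|=6: {2,6,7,8,9,10}:15  {4,5,6,7,8,10}:1  {5,6,7,8,9,10}:6
  |U|=7: {2,5,6,7,8,9,10}:21  {3,4,5,6,7,8,10}:1  {4,5,6,7,8,9,10}:7
  |U|=8: {1,3,4,5,6,7,8,10}:1  {2,4,5,6,7,8,9,10}:28  {3,4,5,6,7,8,9,10}:8
  |U|=9: {0,1,3,4,5,6,7,8,10}:1  {1,3,4,5,6,7,8,9,10}:9  {2,3,4,5,6,7,8,9,10}:36
  start at 0(j): 45
  start at 2(k): 10
sum over floor = 55

55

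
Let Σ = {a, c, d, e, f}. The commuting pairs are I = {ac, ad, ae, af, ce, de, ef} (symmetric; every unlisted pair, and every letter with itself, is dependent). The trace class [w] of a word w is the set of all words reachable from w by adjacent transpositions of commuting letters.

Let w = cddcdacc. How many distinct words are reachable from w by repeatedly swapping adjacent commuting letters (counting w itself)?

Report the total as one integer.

8

piece 0:c — minimal
piece 1:d rests on {0:c}
piece 2:d rests on {1:d}
piece 3:c rests on {2:d}
piece 4:d rests on {3:c}
piece 5:a — minimal
piece 6:c rests on {4:d}
piece 7:c rests on {6:c}
minimal pieces: {0:c, 5:a}
ways to finish when only these pieces remain (= sum over removing one remaining piece with nothing left below it):
  1 left: {5}→1  {7}→1
  2 left: {5,7}→2  {6,7}→1
  3 left: {4,6,7}→1  {5,6,7}→3
  4 left: {3,4,6,7}→1  {4,5,6,7}→4
  5 left: {2,3,4,6,7}→1  {3,4,5,6,7}→5
  6 left: {1,2,3,4,6,7}→1  {2,3,4,5,6,7}→6
  placing 0:c first → 7 extensions
  placing 5:a first → 1 extensions
total linear extensions = 8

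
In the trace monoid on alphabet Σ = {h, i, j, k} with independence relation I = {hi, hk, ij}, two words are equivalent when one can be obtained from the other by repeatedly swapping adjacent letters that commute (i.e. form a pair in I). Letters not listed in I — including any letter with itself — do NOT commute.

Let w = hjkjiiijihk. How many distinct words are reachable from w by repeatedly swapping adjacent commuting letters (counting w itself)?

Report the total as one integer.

0(h) covers ∅
1(j) covers 0:h
2(k) covers 1:j
3(j) covers 2:k
4(i) covers 2:k
5(i) covers 4:i
6(i) covers 5:i
7(j) covers 3:j
8(i) covers 6:i
9(h) covers 7:j
10(k) covers 7:j, 8:i
floor of heap: 0:h
completions by unplaced set U, small U first (add the entries for U minus each lowest piece of U):
  |U|=1: {9}:1  {10}:1
  |U|=2: {8,10}:1  {9,10}:2
  |U|=3: {6,8,10}:1  {7,9,10}:2  {8,9,10}:3
  |U|=4: {3,7,9,10}:2  {5,6,8,10}:1  {6,8,9,10}:4  {7,8,9,10}:5
  |U|=5: {3,7,8,9,10}:7  {4,5,6,8,10}:1  {5,6,8,9,10}:5  {6,7,8,9,10}:9
  |U|=6: {3,6,7,8,9,10}:16  {4,5,6,8,9,10}:6  {5,6,7,8,9,10}:14
  |U|=7: {3,5,6,7,8,9,10}:30  {4,5,6,7,8,9,10}:20
  |U|=8: {3,4,5,6,7,8,9,10}:50
  |U|=9: {2,3,4,5,6,7,8,9,10}:50
  start at 0(h): 50

50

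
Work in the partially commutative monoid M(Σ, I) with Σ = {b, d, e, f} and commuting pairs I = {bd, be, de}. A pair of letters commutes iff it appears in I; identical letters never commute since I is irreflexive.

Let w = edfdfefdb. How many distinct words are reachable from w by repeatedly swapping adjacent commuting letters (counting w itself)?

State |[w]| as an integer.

4

0(e) covers ∅
1(d) covers ∅
2(f) covers 0:e, 1:d
3(d) covers 2:f
4(f) covers 3:d
5(e) covers 4:f
6(f) covers 5:e
7(d) covers 6:f
8(b) covers 6:f
floor of heap: 0:e, 1:d
completions by unplaced set U, small U first (add the entries for U minus each lowest piece of U):
  |U|=1: {7}:1  {8}:1
  |U|=2: {7,8}:2
  |U|=3: {6,7,8}:2
  |U|=4: {5,6,7,8}:2
  |U|=5: {4,5,6,7,8}:2
  |U|=6: {3,4,5,6,7,8}:2
  |U|=7: {2,3,4,5,6,7,8}:2
  start at 0(e): 2
  start at 1(d): 2
sum over floor = 4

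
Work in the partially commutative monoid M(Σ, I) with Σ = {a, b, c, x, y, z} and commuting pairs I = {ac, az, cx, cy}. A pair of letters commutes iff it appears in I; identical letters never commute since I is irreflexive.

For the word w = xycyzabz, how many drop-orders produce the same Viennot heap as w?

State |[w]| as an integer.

9

piece 0:x — minimal
piece 1:y rests on {0:x}
piece 2:c — minimal
piece 3:y rests on {1:y}
piece 4:z rests on {2:c, 3:y}
piece 5:a rests on {3:y}
piece 6:b rests on {4:z, 5:a}
piece 7:z rests on {6:b}
minimal pieces: {0:x, 2:c}
ways to finish when only these pieces remain (= sum over removing one remaining piece with nothing left below it):
  1 left: {7}→1
  2 left: {6,7}→1
  3 left: {4,6,7}→1  {5,6,7}→1
  4 left: {2,4,6,7}→1  {4,5,6,7}→2
  5 left: {2,4,5,6,7}→3  {3,4,5,6,7}→2
  6 left: {1,3,4,5,6,7}→2  {2,3,4,5,6,7}→5
  placing 0:x first → 7 extensions
  placing 2:c first → 2 extensions
total linear extensions = 9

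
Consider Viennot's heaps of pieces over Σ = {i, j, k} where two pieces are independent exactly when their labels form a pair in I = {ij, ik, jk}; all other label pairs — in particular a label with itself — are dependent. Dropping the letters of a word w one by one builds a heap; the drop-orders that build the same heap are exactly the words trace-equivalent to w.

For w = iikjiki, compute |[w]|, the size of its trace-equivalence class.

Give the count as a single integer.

#0=i has no predecessor
#1=i depends on [0:i]
#2=k has no predecessor
#3=j has no predecessor
#4=i depends on [1:i]
#5=k depends on [2:k]
#6=i depends on [4:i]
sources: [0:i, 2:k, 3:j]
N(rest) = Σ N(rest − s) over sources s of rest; N(one piece) = 1:
  size 1 → [3]=1  [5]=1  [6]=1
  size 2 → [2,5]=1  [3,5]=2  [3,6]=2  [4,6]=1  [5,6]=2
  size 3 → [1,4,6]=1  [2,3,5]=3  [2,5,6]=3  [3,4,6]=3  [3,5,6]=6  [4,5,6]=3
  size 4 → [0,1,4,6]=1  [1,3,4,6]=4  [1,4,5,6]=4  [2,3,5,6]=12  [2,4,5,6]=6  [3,4,5,6]=12
  size 5 → [0,1,3,4,6]=5  [0,1,4,5,6]=5  [1,2,4,5,6]=10  [1,3,4,5,6]=20  [2,3,4,5,6]=30
  first=0(i) contributes 60
  first=2(k) contributes 30
  first=3(j) contributes 15
|[w]| = 105

105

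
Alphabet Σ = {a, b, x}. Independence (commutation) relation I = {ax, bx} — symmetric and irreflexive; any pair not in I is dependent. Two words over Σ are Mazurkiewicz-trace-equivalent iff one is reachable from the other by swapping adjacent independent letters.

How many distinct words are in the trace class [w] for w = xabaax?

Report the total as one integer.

15

0(x) covers ∅
1(a) covers ∅
2(b) covers 1:a
3(a) covers 2:b
4(a) covers 3:a
5(x) covers 0:x
floor of heap: 0:x, 1:a
completions by unplaced set U, small U first (add the entries for U minus each lowest piece of U):
  |U|=1: {4}:1  {5}:1
  |U|=2: {0,5}:1  {3,4}:1  {4,5}:2
  |U|=3: {0,4,5}:3  {2,3,4}:1  {3,4,5}:3
  |U|=4: {0,3,4,5}:6  {1,2,3,4}:1  {2,3,4,5}:4
  start at 0(x): 5
  start at 1(a): 10
sum over floor = 15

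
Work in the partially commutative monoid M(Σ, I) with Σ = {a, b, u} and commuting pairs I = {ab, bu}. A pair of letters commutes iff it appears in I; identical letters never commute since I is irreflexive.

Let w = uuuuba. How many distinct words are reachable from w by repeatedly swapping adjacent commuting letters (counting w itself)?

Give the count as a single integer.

drop 0:u onto floor
drop 1:u onto {0:u}
drop 2:u onto {1:u}
drop 3:u onto {2:u}
drop 4:b onto floor
drop 5:a onto {3:u}
ground layer = {0:u, 4:b}
drop-orders for the pieces not yet dropped (sum over which currently-grounded one goes next):
  1 to go: {4} 1  {5} 1
  2 to go: {3,5} 1  {4,5} 2
  3 to go: {2,3,5} 1  {3,4,5} 3
  4 to go: {1,2,3,5} 1  {2,3,4,5} 4
  if 0:u drops first: 5 orders
  if 4:b drops first: 1 orders
heap linearizations: 6

6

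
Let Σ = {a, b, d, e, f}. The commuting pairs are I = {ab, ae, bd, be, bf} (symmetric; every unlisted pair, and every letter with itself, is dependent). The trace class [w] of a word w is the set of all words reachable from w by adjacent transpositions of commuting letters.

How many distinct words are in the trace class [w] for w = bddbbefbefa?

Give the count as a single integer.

330

drop 0:b onto floor
drop 1:d onto floor
drop 2:d onto {1:d}
drop 3:b onto {0:b}
drop 4:b onto {3:b}
drop 5:e onto {2:d}
drop 6:f onto {5:e}
drop 7:b onto {4:b}
drop 8:e onto {6:f}
drop 9:f onto {8:e}
drop 10:a onto {9:f}
ground layer = {0:b, 1:d}
drop-orders for the pieces not yet dropped (sum over which currently-grounded one goes next):
  1 to go: {7} 1  {10} 1
  2 to go: {4,7} 1  {7,10} 2  {9,10} 1
  3 to go: {3,4,7} 1  {4,7,10} 3  {7,9,10} 3  {8,9,10} 1
  4 to go: {0,3,4,7} 1  {3,4,7,10} 4  {4,7,9,10} 6  {6,8,9,10} 1  {7,8,9,10} 4
  5 to go: {0,3,4,7,10} 5  {3,4,7,9,10} 10  {4,7,8,9,10} 10  {5,6,8,9,10} 1  {6,7,8,9,10} 5
  6 to go: {0,3,4,7,9,10} 15  {2,5,6,8,9,10} 1  {3,4,7,8,9,10} 20  {4,6,7,8,9,10} 15  {5,6,7,8,9,10} 6
  7 to go: {0,3,4,7,8,9,10} 35  {1,2,5,6,8,9,10} 1  {2,5,6,7,8,9,10} 7  {3,4,6,7,8,9,10} 35  {4,5,6,7,8,9,10} 21
  8 to go: {0,3,4,6,7,8,9,10} 70  {1,2,5,6,7,8,9,10} 8  {2,4,5,6,7,8,9,10} 28  {3,4,5,6,7,8,9,10} 56
  9 to go: {0,3,4,5,6,7,8,9,10} 126  {1,2,4,5,6,7,8,9,10} 36  {2,3,4,5,6,7,8,9,10} 84
  if 0:b drops first: 120 orders
  if 1:d drops first: 210 orders
heap linearizations: 330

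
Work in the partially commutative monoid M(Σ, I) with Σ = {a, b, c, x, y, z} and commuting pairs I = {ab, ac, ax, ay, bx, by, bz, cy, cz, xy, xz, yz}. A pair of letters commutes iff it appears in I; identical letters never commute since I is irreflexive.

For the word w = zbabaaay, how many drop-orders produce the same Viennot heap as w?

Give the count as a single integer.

168

#0=z has no predecessor
#1=b has no predecessor
#2=a depends on [0:z]
#3=b depends on [1:b]
#4=a depends on [2:a]
#5=a depends on [4:a]
#6=a depends on [5:a]
#7=y has no predecessor
sources: [0:z, 1:b, 7:y]
N(rest) = Σ N(rest − s) over sources s of rest; N(one piece) = 1:
  size 1 → [3]=1  [6]=1  [7]=1
  size 2 → [1,3]=1  [3,6]=2  [3,7]=2  [5,6]=1  [6,7]=2
  size 3 → [1,3,6]=3  [1,3,7]=3  [3,5,6]=3  [3,6,7]=6  [4,5,6]=1  [5,6,7]=3
  size 4 → [1,3,5,6]=6  [1,3,6,7]=12  [2,4,5,6]=1  [3,4,5,6]=4  [3,5,6,7]=12  [4,5,6,7]=4
  size 5 → [0,2,4,5,6]=1  [1,3,4,5,6]=10  [1,3,5,6,7]=30  [2,3,4,5,6]=5  [2,4,5,6,7]=5  [3,4,5,6,7]=20
  size 6 → [0,2,3,4,5,6]=6  [0,2,4,5,6,7]=6  [1,2,3,4,5,6]=15  [1,3,4,5,6,7]=60  [2,3,4,5,6,7]=30
  first=0(z) contributes 105
  first=1(b) contributes 42
  first=7(y) contributes 21
|[w]| = 168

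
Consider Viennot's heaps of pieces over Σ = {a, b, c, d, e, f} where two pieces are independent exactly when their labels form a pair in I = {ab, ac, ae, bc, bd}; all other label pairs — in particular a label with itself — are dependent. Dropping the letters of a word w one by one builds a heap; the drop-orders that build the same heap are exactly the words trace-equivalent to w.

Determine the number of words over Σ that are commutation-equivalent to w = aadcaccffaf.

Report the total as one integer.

piece 0:a — minimal
piece 1:a rests on {0:a}
piece 2:d rests on {1:a}
piece 3:c rests on {2:d}
piece 4:a rests on {2:d}
piece 5:c rests on {3:c}
piece 6:c rests on {5:c}
piece 7:f rests on {4:a, 6:c}
piece 8:f rests on {7:f}
piece 9:a rests on {8:f}
piece 10:f rests on {9:a}
minimal pieces: {0:a}
ways to finish when only these pieces remain (= sum over removing one remaining piece with nothing left below it):
  1 left: {10}→1
  2 left: {9,10}→1
  3 left: {8,9,10}→1
  4 left: {7,8,9,10}→1
  5 left: {4,7,8,9,10}→1  {6,7,8,9,10}→1
  6 left: {4,6,7,8,9,10}→2  {5,6,7,8,9,10}→1
  7 left: {3,5,6,7,8,9,10}→1  {4,5,6,7,8,9,10}→3
  8 left: {3,4,5,6,7,8,9,10}→4
  9 left: {2,3,4,5,6,7,8,9,10}→4
  placing 0:a first → 4 extensions

4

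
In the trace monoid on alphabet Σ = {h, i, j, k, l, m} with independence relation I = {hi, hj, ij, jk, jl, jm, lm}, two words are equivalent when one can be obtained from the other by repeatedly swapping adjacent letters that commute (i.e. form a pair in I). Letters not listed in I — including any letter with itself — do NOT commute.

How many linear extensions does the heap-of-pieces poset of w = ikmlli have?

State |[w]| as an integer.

piece 0:i — minimal
piece 1:k rests on {0:i}
piece 2:m rests on {1:k}
piece 3:l rests on {1:k}
piece 4:l rests on {3:l}
piece 5:i rests on {2:m, 4:l}
minimal pieces: {0:i}
ways to finish when only these pieces remain (= sum over removing one remaining piece with nothing left below it):
  1 left: {5}→1
  2 left: {2,5}→1  {4,5}→1
  3 left: {2,4,5}→2  {3,4,5}→1
  4 left: {2,3,4,5}→3
  placing 0:i first → 3 extensions

3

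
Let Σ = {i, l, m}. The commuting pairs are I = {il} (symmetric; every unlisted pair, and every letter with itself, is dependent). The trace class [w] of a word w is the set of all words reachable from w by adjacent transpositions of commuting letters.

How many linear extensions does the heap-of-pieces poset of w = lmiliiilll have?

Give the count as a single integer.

#0=l has no predecessor
#1=m depends on [0:l]
#2=i depends on [1:m]
#3=l depends on [1:m]
#4=i depends on [2:i]
#5=i depends on [4:i]
#6=i depends on [5:i]
#7=l depends on [3:l]
#8=l depends on [7:l]
#9=l depends on [8:l]
sources: [0:l]
N(rest) = Σ N(rest − s) over sources s of rest; N(one piece) = 1:
  size 1 → [6]=1  [9]=1
  size 2 → [5,6]=1  [6,9]=2  [8,9]=1
  size 3 → [4,5,6]=1  [5,6,9]=3  [6,8,9]=3  [7,8,9]=1
  size 4 → [2,4,5,6]=1  [3,7,8,9]=1  [4,5,6,9]=4  [5,6,8,9]=6  [6,7,8,9]=4
  size 5 → [2,4,5,6,9]=5  [3,6,7,8,9]=5  [4,5,6,8,9]=10  [5,6,7,8,9]=10
  size 6 → [2,4,5,6,8,9]=15  [3,5,6,7,8,9]=15  [4,5,6,7,8,9]=20
  size 7 → [2,4,5,6,7,8,9]=35  [3,4,5,6,7,8,9]=35
  size 8 → [2,3,4,5,6,7,8,9]=70
  first=0(l) contributes 70

70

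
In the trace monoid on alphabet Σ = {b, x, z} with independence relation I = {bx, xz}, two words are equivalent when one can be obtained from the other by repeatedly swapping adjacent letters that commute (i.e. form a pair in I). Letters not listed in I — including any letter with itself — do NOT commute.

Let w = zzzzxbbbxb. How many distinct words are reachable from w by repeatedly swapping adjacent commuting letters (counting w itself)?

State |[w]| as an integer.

#0=z has no predecessor
#1=z depends on [0:z]
#2=z depends on [1:z]
#3=z depends on [2:z]
#4=x has no predecessor
#5=b depends on [3:z]
#6=b depends on [5:b]
#7=b depends on [6:b]
#8=x depends on [4:x]
#9=b depends on [7:b]
sources: [0:z, 4:x]
N(rest) = Σ N(rest − s) over sources s of rest; N(one piece) = 1:
  size 1 → [8]=1  [9]=1
  size 2 → [4,8]=1  [7,9]=1  [8,9]=2
  size 3 → [4,8,9]=3  [6,7,9]=1  [7,8,9]=3
  size 4 → [4,7,8,9]=6  [5,6,7,9]=1  [6,7,8,9]=4
  size 5 → [3,5,6,7,9]=1  [4,6,7,8,9]=10  [5,6,7,8,9]=5
  size 6 → [2,3,5,6,7,9]=1  [3,5,6,7,8,9]=6  [4,5,6,7,8,9]=15
  size 7 → [1,2,3,5,6,7,9]=1  [2,3,5,6,7,8,9]=7  [3,4,5,6,7,8,9]=21
  size 8 → [0,1,2,3,5,6,7,9]=1  [1,2,3,5,6,7,8,9]=8  [2,3,4,5,6,7,8,9]=28
  first=0(z) contributes 36
  first=4(x) contributes 9
|[w]| = 45

45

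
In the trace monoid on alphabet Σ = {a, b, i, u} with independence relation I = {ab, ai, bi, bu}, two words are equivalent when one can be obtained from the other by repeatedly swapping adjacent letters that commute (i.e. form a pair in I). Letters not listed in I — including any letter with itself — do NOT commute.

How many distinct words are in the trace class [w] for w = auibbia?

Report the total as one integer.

63

#0=a has no predecessor
#1=u depends on [0:a]
#2=i depends on [1:u]
#3=b has no predecessor
#4=b depends on [3:b]
#5=i depends on [2:i]
#6=a depends on [1:u]
sources: [0:a, 3:b]
N(rest) = Σ N(rest − s) over sources s of rest; N(one piece) = 1:
  size 1 → [4]=1  [5]=1  [6]=1
  size 2 → [2,5]=1  [3,4]=1  [4,5]=2  [4,6]=2  [5,6]=2
  size 3 → [2,4,5]=3  [2,5,6]=3  [3,4,5]=3  [3,4,6]=3  [4,5,6]=6
  size 4 → [1,2,5,6]=3  [2,3,4,5]=6  [2,4,5,6]=12  [3,4,5,6]=12
  size 5 → [0,1,2,5,6]=3  [1,2,4,5,6]=15  [2,3,4,5,6]=30
  first=0(a) contributes 45
  first=3(b) contributes 18
|[w]| = 63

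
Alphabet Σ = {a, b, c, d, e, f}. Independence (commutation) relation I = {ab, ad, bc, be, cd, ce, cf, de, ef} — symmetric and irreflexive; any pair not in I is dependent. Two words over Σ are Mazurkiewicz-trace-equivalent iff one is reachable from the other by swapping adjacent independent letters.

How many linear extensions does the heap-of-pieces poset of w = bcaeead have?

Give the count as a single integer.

21

drop 0:b onto floor
drop 1:c onto floor
drop 2:a onto {1:c}
drop 3:e onto {2:a}
drop 4:e onto {3:e}
drop 5:a onto {4:e}
drop 6:d onto {0:b}
ground layer = {0:b, 1:c}
drop-orders for the pieces not yet dropped (sum over which currently-grounded one goes next):
  1 to go: {5} 1  {6} 1
  2 to go: {0,6} 1  {4,5} 1  {5,6} 2
  3 to go: {0,5,6} 3  {3,4,5} 1  {4,5,6} 3
  4 to go: {0,4,5,6} 6  {2,3,4,5} 1  {3,4,5,6} 4
  5 to go: {0,3,4,5,6} 10  {1,2,3,4,5} 1  {2,3,4,5,6} 5
  if 0:b drops first: 6 orders
  if 1:c drops first: 15 orders
heap linearizations: 21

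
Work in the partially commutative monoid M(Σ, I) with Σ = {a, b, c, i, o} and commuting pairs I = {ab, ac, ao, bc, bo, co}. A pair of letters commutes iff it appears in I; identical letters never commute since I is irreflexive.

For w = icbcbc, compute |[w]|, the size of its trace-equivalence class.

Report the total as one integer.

drop 0:i onto floor
drop 1:c onto {0:i}
drop 2:b onto {0:i}
drop 3:c onto {1:c}
drop 4:b onto {2:b}
drop 5:c onto {3:c}
ground layer = {0:i}
drop-orders for the pieces not yet dropped (sum over which currently-grounded one goes next):
  1 to go: {4} 1  {5} 1
  2 to go: {2,4} 1  {3,5} 1  {4,5} 2
  3 to go: {1,3,5} 1  {2,4,5} 3  {3,4,5} 3
  4 to go: {1,3,4,5} 4  {2,3,4,5} 6
  if 0:i drops first: 10 orders

10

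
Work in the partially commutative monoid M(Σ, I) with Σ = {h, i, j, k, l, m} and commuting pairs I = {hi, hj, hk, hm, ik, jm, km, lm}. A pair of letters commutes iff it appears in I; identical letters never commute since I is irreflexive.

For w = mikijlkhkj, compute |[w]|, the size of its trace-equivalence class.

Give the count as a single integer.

0(m) covers ∅
1(i) covers 0:m
2(k) covers ∅
3(i) covers 1:i
4(j) covers 2:k, 3:i
5(l) covers 4:j
6(k) covers 5:l
7(h) covers 5:l
8(k) covers 6:k
9(j) covers 8:k
floor of heap: 0:m, 2:k
completions by unplaced set U, small U first (add the entries for U minus each lowest piece of U):
  |U|=1: {7}:1  {9}:1
  |U|=2: {7,9}:2  {8,9}:1
  |U|=3: {6,8,9}:1  {7,8,9}:3
  |U|=4: {6,7,8,9}:4
  |U|=5: {5,6,7,8,9}:4
  |U|=6: {4,5,6,7,8,9}:4
  |U|=7: {2,4,5,6,7,8,9}:4  {3,4,5,6,7,8,9}:4
  |U|=8: {1,3,4,5,6,7,8,9}:4  {2,3,4,5,6,7,8,9}:8
  start at 0(m): 12
  start at 2(k): 4
sum over floor = 16

16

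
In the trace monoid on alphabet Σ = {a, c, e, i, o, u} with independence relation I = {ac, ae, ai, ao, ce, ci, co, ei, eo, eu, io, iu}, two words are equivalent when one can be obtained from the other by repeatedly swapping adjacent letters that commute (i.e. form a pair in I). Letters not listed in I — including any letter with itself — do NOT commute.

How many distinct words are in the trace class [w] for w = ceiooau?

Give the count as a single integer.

504

piece 0:c — minimal
piece 1:e — minimal
piece 2:i — minimal
piece 3:o — minimal
piece 4:o rests on {3:o}
piece 5:a — minimal
piece 6:u rests on {0:c, 4:o, 5:a}
minimal pieces: {0:c, 1:e, 2:i, 3:o, 5:a}
ways to finish when only these pieces remain (= sum over removing one remaining piece with nothing left below it):
  1 left: {1}→1  {2}→1  {6}→1
  2 left: {0,6}→1  {1,2}→2  {1,6}→2  {2,6}→2  {4,6}→1  {5,6}→1
  3 left: {0,1,6}→3  {0,2,6}→3  {0,4,6}→2  {0,5,6}→2  {1,2,6}→6  {1,4,6}→3  {1,5,6}→3  {2,4,6}→3  {2,5,6}→3  {3,4,6}→1  {4,5,6}→2
  4 left: {0,1,2,6}→12  {0,1,4,6}→8  {0,1,5,6}→8  {0,2,4,6}→8  {0,2,5,6}→8  {0,3,4,6}→3  {0,4,5,6}→6  {1,2,4,6}→12  {1,2,5,6}→12  {1,3,4,6}→4  {1,4,5,6}→8  {2,3,4,6}→4  {2,4,5,6}→8  {3,4,5,6}→3
  5 left: {0,1,2,4,6}→40  {0,1,2,5,6}→40  {0,1,3,4,6}→15  {0,1,4,5,6}→30  {0,2,3,4,6}→15  {0,2,4,5,6}→30  {0,3,4,5,6}→12  {1,2,3,4,6}→20  {1,2,4,5,6}→40  {1,3,4,5,6}→15  {2,3,4,5,6}→15
  placing 0:c first → 90 extensions
  placing 1:e first → 72 extensions
  placing 2:i first → 72 extensions
  placing 3:o first → 180 extensions
  placing 5:a first → 90 extensions
total linear extensions = 504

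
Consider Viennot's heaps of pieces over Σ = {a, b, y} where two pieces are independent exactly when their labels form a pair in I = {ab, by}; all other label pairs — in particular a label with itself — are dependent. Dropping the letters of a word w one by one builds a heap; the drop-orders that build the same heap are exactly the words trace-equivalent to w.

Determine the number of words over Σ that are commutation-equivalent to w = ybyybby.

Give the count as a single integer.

35

piece 0:y — minimal
piece 1:b — minimal
piece 2:y rests on {0:y}
piece 3:y rests on {2:y}
piece 4:b rests on {1:b}
piece 5:b rests on {4:b}
piece 6:y rests on {3:y}
minimal pieces: {0:y, 1:b}
ways to finish when only these pieces remain (= sum over removing one remaining piece with nothing left below it):
  1 left: {5}→1  {6}→1
  2 left: {3,6}→1  {4,5}→1  {5,6}→2
  3 left: {1,4,5}→1  {2,3,6}→1  {3,5,6}→3  {4,5,6}→3
  4 left: {0,2,3,6}→1  {1,4,5,6}→4  {2,3,5,6}→4  {3,4,5,6}→6
  5 left: {0,2,3,5,6}→5  {1,3,4,5,6}→10  {2,3,4,5,6}→10
  placing 0:y first → 20 extensions
  placing 1:b first → 15 extensions
total linear extensions = 35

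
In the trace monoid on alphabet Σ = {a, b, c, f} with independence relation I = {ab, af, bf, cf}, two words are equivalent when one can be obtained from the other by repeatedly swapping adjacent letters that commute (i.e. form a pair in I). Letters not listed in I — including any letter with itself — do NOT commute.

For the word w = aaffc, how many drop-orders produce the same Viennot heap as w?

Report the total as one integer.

10

piece 0:a — minimal
piece 1:a rests on {0:a}
piece 2:f — minimal
piece 3:f rests on {2:f}
piece 4:c rests on {1:a}
minimal pieces: {0:a, 2:f}
ways to finish when only these pieces remain (= sum over removing one remaining piece with nothing left below it):
  1 left: {3}→1  {4}→1
  2 left: {1,4}→1  {2,3}→1  {3,4}→2
  3 left: {0,1,4}→1  {1,3,4}→3  {2,3,4}→3
  placing 0:a first → 6 extensions
  placing 2:f first → 4 extensions
total linear extensions = 10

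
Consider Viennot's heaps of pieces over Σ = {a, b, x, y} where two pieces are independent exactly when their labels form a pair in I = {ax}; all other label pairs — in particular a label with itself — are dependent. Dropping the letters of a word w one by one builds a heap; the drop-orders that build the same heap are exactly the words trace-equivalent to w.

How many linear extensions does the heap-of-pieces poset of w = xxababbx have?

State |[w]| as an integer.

3

#0=x has no predecessor
#1=x depends on [0:x]
#2=a has no predecessor
#3=b depends on [1:x, 2:a]
#4=a depends on [3:b]
#5=b depends on [4:a]
#6=b depends on [5:b]
#7=x depends on [6:b]
sources: [0:x, 2:a]
N(rest) = Σ N(rest − s) over sources s of rest; N(one piece) = 1:
  size 1 → [7]=1
  size 2 → [6,7]=1
  size 3 → [5,6,7]=1
  size 4 → [4,5,6,7]=1
  size 5 → [3,4,5,6,7]=1
  size 6 → [1,3,4,5,6,7]=1  [2,3,4,5,6,7]=1
  first=0(x) contributes 2
  first=2(a) contributes 1
|[w]| = 3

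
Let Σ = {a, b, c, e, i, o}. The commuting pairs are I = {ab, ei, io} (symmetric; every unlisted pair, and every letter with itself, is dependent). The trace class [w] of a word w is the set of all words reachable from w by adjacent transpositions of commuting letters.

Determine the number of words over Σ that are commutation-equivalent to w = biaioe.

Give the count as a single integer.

3

piece 0:b — minimal
piece 1:i rests on {0:b}
piece 2:a rests on {1:i}
piece 3:i rests on {2:a}
piece 4:o rests on {2:a}
piece 5:e rests on {4:o}
minimal pieces: {0:b}
ways to finish when only these pieces remain (= sum over removing one remaining piece with nothing left below it):
  1 left: {3}→1  {5}→1
  2 left: {3,5}→2  {4,5}→1
  3 left: {3,4,5}→3
  4 left: {2,3,4,5}→3
  placing 0:b first → 3 extensions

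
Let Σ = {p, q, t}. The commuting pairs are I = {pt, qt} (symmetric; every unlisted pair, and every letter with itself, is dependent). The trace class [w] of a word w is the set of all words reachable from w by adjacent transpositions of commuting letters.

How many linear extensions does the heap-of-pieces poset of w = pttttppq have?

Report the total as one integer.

70

piece 0:p — minimal
piece 1:t — minimal
piece 2:t rests on {1:t}
piece 3:t rests on {2:t}
piece 4:t rests on {3:t}
piece 5:p rests on {0:p}
piece 6:p rests on {5:p}
piece 7:q rests on {6:p}
minimal pieces: {0:p, 1:t}
ways to finish when only these pieces remain (= sum over removing one remaining piece with nothing left below it):
  1 left: {4}→1  {7}→1
  2 left: {3,4}→1  {4,7}→2  {6,7}→1
  3 left: {2,3,4}→1  {3,4,7}→3  {4,6,7}→3  {5,6,7}→1
  4 left: {0,5,6,7}→1  {1,2,3,4}→1  {2,3,4,7}→4  {3,4,6,7}→6  {4,5,6,7}→4
  5 left: {0,4,5,6,7}→5  {1,2,3,4,7}→5  {2,3,4,6,7}→10  {3,4,5,6,7}→10
  6 left: {0,3,4,5,6,7}→15  {1,2,3,4,6,7}→15  {2,3,4,5,6,7}→20
  placing 0:p first → 35 extensions
  placing 1:t first → 35 extensions
total linear extensions = 70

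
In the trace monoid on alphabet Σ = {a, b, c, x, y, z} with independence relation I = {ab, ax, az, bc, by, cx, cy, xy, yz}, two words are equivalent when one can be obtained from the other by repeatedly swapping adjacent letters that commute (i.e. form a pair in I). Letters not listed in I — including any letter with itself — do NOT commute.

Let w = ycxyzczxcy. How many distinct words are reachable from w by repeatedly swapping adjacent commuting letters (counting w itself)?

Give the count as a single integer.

piece 0:y — minimal
piece 1:c — minimal
piece 2:x — minimal
piece 3:y rests on {0:y}
piece 4:z rests on {1:c, 2:x}
piece 5:c rests on {4:z}
piece 6:z rests on {5:c}
piece 7:x rests on {6:z}
piece 8:c rests on {6:z}
piece 9:y rests on {3:y}
minimal pieces: {0:y, 1:c, 2:x}
ways to finish when only these pieces remain (= sum over removing one remaining piece with nothing left below it):
  1 left: {7}→1  {8}→1  {9}→1
  2 left: {3,9}→1  {7,8}→2  {7,9}→2  {8,9}→2
  3 left: {0,3,9}→1  {3,7,9}→3  {3,8,9}→3  {6,7,8}→2  {7,8,9}→6
  4 left: {0,3,7,9}→4  {0,3,8,9}→4  {3,7,8,9}→12  {5,6,7,8}→2  {6,7,8,9}→8
  5 left: {0,3,7,8,9}→20  {3,6,7,8,9}→20  {4,5,6,7,8}→2  {5,6,7,8,9}→10
  6 left: {0,3,6,7,8,9}→40  {1,4,5,6,7,8}→2  {2,4,5,6,7,8}→2  {3,5,6,7,8,9}→30  {4,5,6,7,8,9}→12
  7 left: {0,3,5,6,7,8,9}→70  {1,2,4,5,6,7,8}→4  {1,4,5,6,7,8,9}→14  {2,4,5,6,7,8,9}→14  {3,4,5,6,7,8,9}→42
  8 left: {0,3,4,5,6,7,8,9}→112  {1,2,4,5,6,7,8,9}→32  {1,3,4,5,6,7,8,9}→56  {2,3,4,5,6,7,8,9}→56
  placing 0:y first → 144 extensions
  placing 1:c first → 168 extensions
  placing 2:x first → 168 extensions
total linear extensions = 480

480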